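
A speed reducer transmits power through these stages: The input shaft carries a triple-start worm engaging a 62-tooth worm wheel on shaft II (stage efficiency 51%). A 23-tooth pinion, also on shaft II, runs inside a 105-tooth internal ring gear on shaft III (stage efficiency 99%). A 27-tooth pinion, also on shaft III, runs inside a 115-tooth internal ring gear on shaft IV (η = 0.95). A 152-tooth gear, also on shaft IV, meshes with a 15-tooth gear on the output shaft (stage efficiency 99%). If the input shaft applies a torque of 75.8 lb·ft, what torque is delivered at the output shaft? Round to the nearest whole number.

worm 62/3 = 20.667 → τ = 75.8·20.667·0.51 = 798.93 lb·ft
internal gear 105/23 = 4.5652 → τ = 798.93·4.5652·0.99 = 3610.8 lb·ft
internal gear 115/27 = 4.2593 → τ = 3610.8·4.2593·0.95 = 14610 lb·ft
gear mesh 15/152 = 0.098684 → τ = 14610·0.098684·0.99 = 1427.4 lb·ft

1427 lb·ft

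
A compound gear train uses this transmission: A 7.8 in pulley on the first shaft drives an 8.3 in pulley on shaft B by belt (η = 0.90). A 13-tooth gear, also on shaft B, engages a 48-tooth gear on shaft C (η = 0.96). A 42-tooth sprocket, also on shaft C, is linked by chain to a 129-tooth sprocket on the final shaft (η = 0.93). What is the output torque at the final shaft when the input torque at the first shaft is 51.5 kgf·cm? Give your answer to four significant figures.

499.4 kgf·cm

After the belt (8.3/7.8): 51.5 × 1.0641 × 0.90 = 49.321 kgf·cm
After the gear mesh (48/13): 49.321 × 3.6923 × 0.96 = 174.82 kgf·cm
After the chain (129/42): 174.82 × 3.0714 × 0.93 = 499.37 kgf·cm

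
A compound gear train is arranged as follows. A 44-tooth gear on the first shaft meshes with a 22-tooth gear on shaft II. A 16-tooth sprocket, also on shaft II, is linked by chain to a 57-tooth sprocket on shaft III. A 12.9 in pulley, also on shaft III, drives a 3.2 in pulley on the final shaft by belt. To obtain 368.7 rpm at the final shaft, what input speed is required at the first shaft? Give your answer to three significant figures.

163 rpm

Overall ratio R = 0.5 × 3.5625 × 0.24806 = 0.44186.
Required input speed = output speed × R = 368.7 × 0.44186 = 162.91 rpm.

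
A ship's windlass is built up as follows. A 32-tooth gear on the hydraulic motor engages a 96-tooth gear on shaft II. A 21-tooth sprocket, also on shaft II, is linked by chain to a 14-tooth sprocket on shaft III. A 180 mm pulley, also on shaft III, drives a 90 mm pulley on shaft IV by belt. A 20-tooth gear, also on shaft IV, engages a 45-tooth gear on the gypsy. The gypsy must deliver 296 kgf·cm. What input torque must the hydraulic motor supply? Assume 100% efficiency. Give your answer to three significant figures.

132 kgf·cm

Overall ratio R = 3 × 0.66667 × 0.5 × 2.25 = 2.25.
Input torque = output torque / R = 296 / 2.25 = 131.56 kgf·cm.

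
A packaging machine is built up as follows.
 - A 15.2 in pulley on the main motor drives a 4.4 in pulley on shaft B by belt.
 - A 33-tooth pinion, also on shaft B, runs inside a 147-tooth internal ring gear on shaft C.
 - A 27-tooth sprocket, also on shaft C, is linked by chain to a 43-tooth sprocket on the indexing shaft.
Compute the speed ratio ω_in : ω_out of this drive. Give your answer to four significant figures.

2.054

Each stage contributes driven/driver: belt 4.4/15.2 = 0.28947, internal gear 147/33 = 4.4545, chain 43/27 = 1.5926.
Overall: 0.28947 × 4.4545 × 1.5926 = 2.0536.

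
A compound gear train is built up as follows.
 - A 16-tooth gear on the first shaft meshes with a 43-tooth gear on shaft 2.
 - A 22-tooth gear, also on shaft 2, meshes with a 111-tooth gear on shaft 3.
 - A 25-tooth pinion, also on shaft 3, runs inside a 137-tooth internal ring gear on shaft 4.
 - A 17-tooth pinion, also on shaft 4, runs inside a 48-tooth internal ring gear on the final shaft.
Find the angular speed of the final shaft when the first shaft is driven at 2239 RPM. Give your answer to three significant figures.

10.7 RPM

the first shaft → shaft 2 (gear mesh, 43/16): 2239 ÷ 2.6875 = 833.12 RPM
shaft 2 → shaft 3 (gear mesh, 111/22): 833.12 ÷ 5.0455 = 165.12 RPM
shaft 3 → shaft 4 (internal gear, 137/25): 165.12 ÷ 5.48 = 30.132 RPM
shaft 4 → the final shaft (internal gear, 48/17): 30.132 ÷ 2.8235 = 10.672 RPM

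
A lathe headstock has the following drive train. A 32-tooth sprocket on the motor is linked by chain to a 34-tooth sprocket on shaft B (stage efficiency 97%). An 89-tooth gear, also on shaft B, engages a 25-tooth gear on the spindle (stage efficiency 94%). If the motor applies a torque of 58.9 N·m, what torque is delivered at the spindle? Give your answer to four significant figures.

16.03 N·m

Chain: ratio = 34/32 = 1.0625; torque at shaft B = 58.9 × 1.0625 × 0.97 = 60.704 N·m.
Gear mesh: ratio = 25/89 = 0.2809; torque at the spindle = 60.704 × 0.2809 × 0.94 = 16.029 N·m.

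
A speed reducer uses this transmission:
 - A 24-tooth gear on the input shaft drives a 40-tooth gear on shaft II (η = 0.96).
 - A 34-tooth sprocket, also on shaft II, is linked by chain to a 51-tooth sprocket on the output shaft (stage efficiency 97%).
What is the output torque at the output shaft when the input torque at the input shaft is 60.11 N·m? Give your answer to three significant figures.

140 N·m

After the gear mesh (40/24): 60.11 × 1.6667 × 0.96 = 96.176 N·m
After the chain (51/34): 96.176 × 1.5 × 0.97 = 139.94 N·m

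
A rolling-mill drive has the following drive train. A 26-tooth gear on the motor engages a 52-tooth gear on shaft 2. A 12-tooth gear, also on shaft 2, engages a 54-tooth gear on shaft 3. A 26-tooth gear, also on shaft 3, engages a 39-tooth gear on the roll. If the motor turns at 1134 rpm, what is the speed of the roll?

gear mesh 52/26 = 2 → 1134/2 = 567 rpm
gear mesh 54/12 = 4.5 → 567/4.5 = 126 rpm
gear mesh 39/26 = 1.5 → 126/1.5 = 84 rpm

84 rpm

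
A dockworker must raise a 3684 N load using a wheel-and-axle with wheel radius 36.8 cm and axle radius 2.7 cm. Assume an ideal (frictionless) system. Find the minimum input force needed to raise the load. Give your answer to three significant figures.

270 N

Wheel-and-axle MA = R/r = 36.8/2.7 = 13.63.
Effort = load / MA = 3684 / 13.63 = 270.29 N.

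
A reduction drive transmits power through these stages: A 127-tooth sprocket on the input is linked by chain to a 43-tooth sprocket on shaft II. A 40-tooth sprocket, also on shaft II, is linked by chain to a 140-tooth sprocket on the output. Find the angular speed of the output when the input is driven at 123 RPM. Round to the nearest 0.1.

the input → shaft II (chain, 43/127): 123 ÷ 0.33858 = 363.28 RPM
shaft II → the output (chain, 140/40): 363.28 ÷ 3.5 = 103.79 RPM

103.8 RPM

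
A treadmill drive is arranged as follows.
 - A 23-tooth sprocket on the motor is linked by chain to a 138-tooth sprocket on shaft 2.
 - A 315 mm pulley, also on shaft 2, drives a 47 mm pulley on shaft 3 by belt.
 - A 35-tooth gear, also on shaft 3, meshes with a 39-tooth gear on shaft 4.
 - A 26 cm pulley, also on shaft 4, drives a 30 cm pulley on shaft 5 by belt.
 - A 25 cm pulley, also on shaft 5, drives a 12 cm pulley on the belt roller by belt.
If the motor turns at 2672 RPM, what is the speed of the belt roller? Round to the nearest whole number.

chain 138/23 = 6 → 2672/6 = 445.33 RPM
belt 47/315 = 0.14921 → 445.33/0.14921 = 2984.7 RPM
gear mesh 39/35 = 1.1143 → 2984.7/1.1143 = 2678.6 RPM
belt 30/26 = 1.1538 → 2678.6/1.1538 = 2321.4 RPM
belt 12/25 = 0.48 → 2321.4/0.48 = 4836.3 RPM

4836 RPM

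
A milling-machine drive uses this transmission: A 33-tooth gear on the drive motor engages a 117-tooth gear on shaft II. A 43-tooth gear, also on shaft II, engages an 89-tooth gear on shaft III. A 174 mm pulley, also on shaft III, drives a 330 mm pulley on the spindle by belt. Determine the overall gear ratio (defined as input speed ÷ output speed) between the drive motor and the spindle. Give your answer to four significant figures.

Each stage contributes driven/driver: gear mesh 117/33 = 3.5455, gear mesh 89/43 = 2.0698, belt 330/174 = 1.8966.
Overall: 3.5455 × 2.0698 × 1.8966 = 13.917.

13.92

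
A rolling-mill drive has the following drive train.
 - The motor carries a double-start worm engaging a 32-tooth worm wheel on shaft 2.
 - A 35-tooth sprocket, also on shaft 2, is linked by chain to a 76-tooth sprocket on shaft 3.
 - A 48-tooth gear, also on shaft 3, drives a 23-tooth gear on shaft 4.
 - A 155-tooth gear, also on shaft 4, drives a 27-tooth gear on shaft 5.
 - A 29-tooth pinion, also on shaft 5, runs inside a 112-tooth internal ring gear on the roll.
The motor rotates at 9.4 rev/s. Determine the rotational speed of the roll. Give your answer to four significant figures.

the motor → shaft 2 (worm, 32/2): 9.4 ÷ 16 = 0.5875 rev/s
shaft 2 → shaft 3 (chain, 76/35): 0.5875 ÷ 2.1714 = 0.27056 rev/s
shaft 3 → shaft 4 (gear mesh, 23/48): 0.27056 ÷ 0.47917 = 0.56465 rev/s
shaft 4 → shaft 5 (gear mesh, 27/155): 0.56465 ÷ 0.17419 = 3.2415 rev/s
shaft 5 → the roll (internal gear, 112/29): 3.2415 ÷ 3.8621 = 0.83931 rev/s

0.8393 rev/s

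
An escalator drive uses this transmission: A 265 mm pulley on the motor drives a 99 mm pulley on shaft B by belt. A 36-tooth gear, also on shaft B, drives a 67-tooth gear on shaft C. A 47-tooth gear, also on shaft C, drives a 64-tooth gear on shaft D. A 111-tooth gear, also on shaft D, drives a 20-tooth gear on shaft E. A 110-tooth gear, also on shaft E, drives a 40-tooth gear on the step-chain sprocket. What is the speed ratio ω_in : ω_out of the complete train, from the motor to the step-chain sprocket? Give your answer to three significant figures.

Each stage contributes driven/driver: belt 99/265 = 0.37358, gear mesh 67/36 = 1.8611, gear mesh 64/47 = 1.3617, gear mesh 20/111 = 0.18018, gear mesh 40/110 = 0.36364.
Overall: 0.37358 × 1.8611 × 1.3617 × 0.18018 × 0.36364 = 0.062032.

0.0620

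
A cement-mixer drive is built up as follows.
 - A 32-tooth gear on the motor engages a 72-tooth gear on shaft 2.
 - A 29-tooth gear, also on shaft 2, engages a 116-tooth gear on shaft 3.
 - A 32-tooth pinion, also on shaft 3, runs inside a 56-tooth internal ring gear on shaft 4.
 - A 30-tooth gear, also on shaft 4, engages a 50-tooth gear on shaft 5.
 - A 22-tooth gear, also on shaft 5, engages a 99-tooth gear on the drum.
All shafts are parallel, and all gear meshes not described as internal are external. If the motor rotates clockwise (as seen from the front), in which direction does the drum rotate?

the motor → shaft 2: external mesh, 1 reversal → CCW.
shaft 2 → shaft 3: external mesh, 1 reversal → CW.
shaft 3 → shaft 4: internal mesh, same direction → CW.
shaft 4 → shaft 5: external mesh, 1 reversal → CCW.
shaft 5 → the drum: external mesh, 1 reversal → CW.
4 reversals in total — an even number — so the drum turns the same way as the motor.

clockwise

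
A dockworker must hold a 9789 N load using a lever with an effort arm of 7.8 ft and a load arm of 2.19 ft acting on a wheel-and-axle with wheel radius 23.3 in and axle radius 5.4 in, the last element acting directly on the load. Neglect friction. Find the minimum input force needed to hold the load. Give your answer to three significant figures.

637 N

Lever MA = effort arm / load arm = 7.8/2.19 = 3.5616.
Wheel-and-axle MA = R/r = 23.3/5.4 = 4.3148.
Combined ideal MA = 3.5616 × 4.3148 = 15.368.
Effort = load / MA = 9789 / 15.368 = 636.98 N.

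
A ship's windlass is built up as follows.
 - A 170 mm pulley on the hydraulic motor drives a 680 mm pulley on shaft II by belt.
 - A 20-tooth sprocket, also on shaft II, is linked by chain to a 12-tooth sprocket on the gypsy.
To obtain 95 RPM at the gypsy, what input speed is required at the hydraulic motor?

228 RPM

Overall ratio R = 4 × 0.6 = 2.4.
Required input speed = output speed × R = 95 × 2.4 = 228 RPM.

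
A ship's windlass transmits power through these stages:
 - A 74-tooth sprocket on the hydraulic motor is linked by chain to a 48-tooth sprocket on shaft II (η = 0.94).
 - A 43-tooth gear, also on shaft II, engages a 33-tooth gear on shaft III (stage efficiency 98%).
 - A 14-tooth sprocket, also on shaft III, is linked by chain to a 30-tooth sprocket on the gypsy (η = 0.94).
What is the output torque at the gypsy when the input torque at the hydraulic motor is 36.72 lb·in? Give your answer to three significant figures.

33.9 lb·in

chain 48/74 = 0.64865 → τ = 36.72·0.64865·0.94 = 22.389 lb·in
gear mesh 33/43 = 0.76744 → τ = 22.389·0.76744·0.98 = 16.839 lb·in
chain 30/14 = 2.1429 → τ = 16.839·2.1429·0.94 = 33.918 lb·in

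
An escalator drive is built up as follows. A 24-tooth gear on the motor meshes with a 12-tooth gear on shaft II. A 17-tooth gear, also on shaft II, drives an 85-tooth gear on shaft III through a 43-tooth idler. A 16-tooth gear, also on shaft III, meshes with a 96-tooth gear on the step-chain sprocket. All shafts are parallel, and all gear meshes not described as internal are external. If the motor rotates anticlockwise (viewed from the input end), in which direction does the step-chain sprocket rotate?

anticlockwise

the motor → shaft II: external mesh, 1 reversal → CW.
shaft II → shaft III: driver → idler → driven is 2 external meshes, 2 reversals → CW.
shaft III → the step-chain sprocket: external mesh, 1 reversal → CCW.
4 reversals in total — an even number — so the step-chain sprocket turns the same way as the motor.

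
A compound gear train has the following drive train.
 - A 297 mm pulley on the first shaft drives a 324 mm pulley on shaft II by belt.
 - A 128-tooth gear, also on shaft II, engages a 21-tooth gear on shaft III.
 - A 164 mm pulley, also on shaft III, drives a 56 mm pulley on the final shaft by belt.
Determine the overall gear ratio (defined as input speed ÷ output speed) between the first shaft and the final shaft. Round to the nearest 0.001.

0.061

Each stage contributes driven/driver: belt 324/297 = 1.0909, gear mesh 21/128 = 0.16406, belt 56/164 = 0.34146.
Overall: 1.0909 × 0.16406 × 0.34146 = 0.061114.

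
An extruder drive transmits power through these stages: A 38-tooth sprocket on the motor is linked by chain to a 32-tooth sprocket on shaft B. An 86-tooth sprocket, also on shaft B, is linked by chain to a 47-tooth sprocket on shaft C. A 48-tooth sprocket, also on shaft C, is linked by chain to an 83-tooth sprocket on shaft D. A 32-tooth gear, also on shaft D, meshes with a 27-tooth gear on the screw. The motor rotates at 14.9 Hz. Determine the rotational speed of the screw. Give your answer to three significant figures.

the motor → shaft B (chain, 32/38): 14.9 ÷ 0.84211 = 17.694 Hz
shaft B → shaft C (chain, 47/86): 17.694 ÷ 0.54651 = 32.376 Hz
shaft C → shaft D (chain, 83/48): 32.376 ÷ 1.7292 = 18.723 Hz
shaft D → the screw (gear mesh, 27/32): 18.723 ÷ 0.84375 = 22.191 Hz

22.2 Hz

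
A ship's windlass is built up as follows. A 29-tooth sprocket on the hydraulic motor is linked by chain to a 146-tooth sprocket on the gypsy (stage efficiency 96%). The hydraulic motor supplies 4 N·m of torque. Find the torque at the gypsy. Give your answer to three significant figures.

19.3 N·m

Chain: ratio = 146/29 = 5.0345; torque at the gypsy = 4 × 5.0345 × 0.96 = 19.332 N·m.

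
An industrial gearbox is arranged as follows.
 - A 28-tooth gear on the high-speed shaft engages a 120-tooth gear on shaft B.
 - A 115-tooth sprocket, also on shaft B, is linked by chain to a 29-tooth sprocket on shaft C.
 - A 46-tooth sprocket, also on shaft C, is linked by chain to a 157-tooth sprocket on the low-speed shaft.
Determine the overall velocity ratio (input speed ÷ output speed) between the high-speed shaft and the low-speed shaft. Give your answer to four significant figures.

3.689

Each stage contributes driven/driver: gear mesh 120/28 = 4.2857, chain 29/115 = 0.25217, chain 157/46 = 3.413.
Overall: 4.2857 × 0.25217 × 3.413 = 3.6886.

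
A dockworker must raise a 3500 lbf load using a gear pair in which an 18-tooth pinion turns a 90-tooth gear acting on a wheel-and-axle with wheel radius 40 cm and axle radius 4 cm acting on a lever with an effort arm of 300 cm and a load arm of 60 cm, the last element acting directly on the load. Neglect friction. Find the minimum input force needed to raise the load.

14 lbf

Gear pair MA = 90/18 = 5.
Wheel-and-axle MA = R/r = 40/4 = 10.
Lever MA = effort arm / load arm = 300/60 = 5.
Combined ideal MA = 5 × 10 × 5 = 250.
Effort = load / MA = 3500 / 250 = 14 lbf.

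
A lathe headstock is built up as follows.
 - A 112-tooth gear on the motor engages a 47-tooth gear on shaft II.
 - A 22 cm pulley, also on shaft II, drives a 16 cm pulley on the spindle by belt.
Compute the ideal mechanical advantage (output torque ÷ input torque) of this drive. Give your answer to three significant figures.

0.305

Each stage contributes driven/driver: gear mesh 47/112 = 0.41964, belt 16/22 = 0.72727.
Overall: 0.41964 × 0.72727 = 0.30519.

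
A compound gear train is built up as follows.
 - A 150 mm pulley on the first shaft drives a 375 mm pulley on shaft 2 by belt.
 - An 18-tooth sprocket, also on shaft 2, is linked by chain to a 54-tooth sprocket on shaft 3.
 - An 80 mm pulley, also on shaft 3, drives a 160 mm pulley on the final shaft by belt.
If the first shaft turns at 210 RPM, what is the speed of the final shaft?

14 RPM

the first shaft → shaft 2 (belt, 375/150): 210 ÷ 2.5 = 84 RPM
shaft 2 → shaft 3 (chain, 54/18): 84 ÷ 3 = 28 RPM
shaft 3 → the final shaft (belt, 160/80): 28 ÷ 2 = 14 RPM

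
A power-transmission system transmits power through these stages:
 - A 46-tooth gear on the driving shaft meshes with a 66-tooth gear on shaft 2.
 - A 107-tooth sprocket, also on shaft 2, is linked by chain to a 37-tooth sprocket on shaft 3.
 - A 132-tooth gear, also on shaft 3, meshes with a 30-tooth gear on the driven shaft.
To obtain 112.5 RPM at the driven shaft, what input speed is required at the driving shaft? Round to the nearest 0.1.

12.7 RPM

Overall ratio R = 1.4348 × 0.34579 × 0.22727 = 0.11276.
Required input speed = output speed × R = 112.5 × 0.11276 = 12.685 RPM.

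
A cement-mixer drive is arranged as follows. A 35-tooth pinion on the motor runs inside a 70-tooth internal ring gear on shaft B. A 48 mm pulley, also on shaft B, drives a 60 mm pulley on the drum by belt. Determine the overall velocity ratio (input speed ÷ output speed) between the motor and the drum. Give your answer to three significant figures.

2.50

Each stage contributes driven/driver: internal gear 70/35 = 2, belt 60/48 = 1.25.
Overall: 2 × 1.25 = 2.5.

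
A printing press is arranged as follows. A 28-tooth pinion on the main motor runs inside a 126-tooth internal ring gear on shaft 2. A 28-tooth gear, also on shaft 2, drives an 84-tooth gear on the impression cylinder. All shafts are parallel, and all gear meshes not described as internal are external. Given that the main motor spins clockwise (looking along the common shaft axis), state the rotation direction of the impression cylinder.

anticlockwise

the main motor → shaft 2: internal mesh, same direction → CW.
shaft 2 → the impression cylinder: external mesh, 1 reversal → CCW.
1 reversal in total — an odd number — so the impression cylinder turns opposite to the main motor.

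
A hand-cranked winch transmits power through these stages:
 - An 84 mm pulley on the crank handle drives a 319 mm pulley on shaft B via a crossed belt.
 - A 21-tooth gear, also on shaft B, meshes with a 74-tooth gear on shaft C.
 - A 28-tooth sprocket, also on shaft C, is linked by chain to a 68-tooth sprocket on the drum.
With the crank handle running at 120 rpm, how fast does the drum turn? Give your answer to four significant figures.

3.692 rpm

the crank handle → shaft B (belt, 319/84): 120 ÷ 3.7976 = 31.599 rpm
shaft B → shaft C (gear mesh, 74/21): 31.599 ÷ 3.5238 = 8.9672 rpm
shaft C → the drum (chain, 68/28): 8.9672 ÷ 2.4286 = 3.6924 rpm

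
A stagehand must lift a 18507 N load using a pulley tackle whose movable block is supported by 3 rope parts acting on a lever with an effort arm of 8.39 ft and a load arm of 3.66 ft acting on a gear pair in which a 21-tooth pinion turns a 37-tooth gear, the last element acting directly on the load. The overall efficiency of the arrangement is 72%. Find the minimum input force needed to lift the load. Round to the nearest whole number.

2121 N

Block-and-tackle MA = number of supporting rope parts = 3.
Lever MA = effort arm / load arm = 8.39/3.66 = 2.2923.
Gear pair MA = 37/21 = 1.7619.
Combined ideal MA = 3 × 2.2923 × 1.7619 = 12.117.
Actual MA = 12.117 × 0.72 = 8.724.
Effort = load / actual MA = 18507 / 8.724 = 2121.4 N.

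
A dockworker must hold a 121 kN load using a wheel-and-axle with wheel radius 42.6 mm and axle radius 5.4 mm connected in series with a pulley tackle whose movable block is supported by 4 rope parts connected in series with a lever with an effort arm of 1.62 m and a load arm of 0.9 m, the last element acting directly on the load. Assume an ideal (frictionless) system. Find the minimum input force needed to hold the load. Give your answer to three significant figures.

2.13 kN

Wheel-and-axle MA = R/r = 42.6/5.4 = 7.8889.
Block-and-tackle MA = number of supporting rope parts = 4.
Lever MA = effort arm / load arm = 1.62/0.9 = 1.8.
Combined ideal MA = 7.8889 × 4 × 1.8 = 56.8.
Effort = load / MA = 121 / 56.8 = 2.1303 kN.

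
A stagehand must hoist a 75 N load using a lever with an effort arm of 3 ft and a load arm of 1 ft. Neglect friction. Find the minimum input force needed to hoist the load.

25 N

Lever MA = effort arm / load arm = 3/1 = 3.
Effort = load / MA = 75 / 3 = 25 N.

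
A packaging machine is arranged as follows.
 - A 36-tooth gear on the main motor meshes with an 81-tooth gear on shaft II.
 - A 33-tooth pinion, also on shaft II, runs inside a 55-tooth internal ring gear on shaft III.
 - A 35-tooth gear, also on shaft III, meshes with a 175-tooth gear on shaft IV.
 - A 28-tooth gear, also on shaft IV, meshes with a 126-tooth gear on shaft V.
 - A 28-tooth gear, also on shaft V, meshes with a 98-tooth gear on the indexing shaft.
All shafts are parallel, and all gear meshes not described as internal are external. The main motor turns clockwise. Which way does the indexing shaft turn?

the main motor → shaft II: external mesh, 1 reversal → CCW.
shaft II → shaft III: internal mesh, same direction → CCW.
shaft III → shaft IV: external mesh, 1 reversal → CW.
shaft IV → shaft V: external mesh, 1 reversal → CCW.
shaft V → the indexing shaft: external mesh, 1 reversal → CW.
4 reversals in total — an even number — so the indexing shaft turns the same way as the main motor.

clockwise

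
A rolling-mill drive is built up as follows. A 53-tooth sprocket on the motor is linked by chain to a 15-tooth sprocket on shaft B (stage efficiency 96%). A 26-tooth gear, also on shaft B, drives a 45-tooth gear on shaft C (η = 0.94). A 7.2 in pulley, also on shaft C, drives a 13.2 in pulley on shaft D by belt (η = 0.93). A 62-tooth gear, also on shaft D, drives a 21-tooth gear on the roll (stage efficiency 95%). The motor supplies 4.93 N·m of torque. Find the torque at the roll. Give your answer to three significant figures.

After the chain (15/53): 4.93 × 0.28302 × 0.96 = 1.3395 N·m
After the gear mesh (45/26): 1.3395 × 1.7308 × 0.94 = 2.1792 N·m
After the belt (13.2/7.2): 2.1792 × 1.8333 × 0.93 = 3.7156 N·m
After the gear mesh (21/62): 3.7156 × 0.33871 × 0.95 = 1.1956 N·m

1.20 N·m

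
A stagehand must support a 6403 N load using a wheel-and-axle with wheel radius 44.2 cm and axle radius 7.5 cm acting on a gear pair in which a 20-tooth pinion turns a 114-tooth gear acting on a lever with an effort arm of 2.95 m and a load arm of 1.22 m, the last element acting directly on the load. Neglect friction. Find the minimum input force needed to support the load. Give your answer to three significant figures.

78.8 N

Wheel-and-axle MA = R/r = 44.2/7.5 = 5.8933.
Gear pair MA = 114/20 = 5.7.
Lever MA = effort arm / load arm = 2.95/1.22 = 2.418.
Combined ideal MA = 5.8933 × 5.7 × 2.418 = 81.227.
Effort = load / MA = 6403 / 81.227 = 78.829 N.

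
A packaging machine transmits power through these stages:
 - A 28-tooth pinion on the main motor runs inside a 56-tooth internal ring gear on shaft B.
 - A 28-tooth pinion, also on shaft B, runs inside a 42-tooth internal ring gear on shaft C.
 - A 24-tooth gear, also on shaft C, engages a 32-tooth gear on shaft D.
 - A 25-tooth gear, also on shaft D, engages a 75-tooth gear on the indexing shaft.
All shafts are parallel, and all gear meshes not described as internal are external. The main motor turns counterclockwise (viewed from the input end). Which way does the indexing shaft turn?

counterclockwise

the main motor → shaft B: internal mesh, same direction → CCW.
shaft B → shaft C: internal mesh, same direction → CCW.
shaft C → shaft D: external mesh, 1 reversal → CW.
shaft D → the indexing shaft: external mesh, 1 reversal → CCW.
2 reversals in total — an even number — so the indexing shaft turns the same way as the main motor.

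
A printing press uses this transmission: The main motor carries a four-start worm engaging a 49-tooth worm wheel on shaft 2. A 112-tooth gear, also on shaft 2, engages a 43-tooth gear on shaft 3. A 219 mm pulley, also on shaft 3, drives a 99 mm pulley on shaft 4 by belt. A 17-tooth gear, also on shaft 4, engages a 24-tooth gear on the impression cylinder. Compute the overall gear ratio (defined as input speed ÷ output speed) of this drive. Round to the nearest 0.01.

3.00

Each stage contributes driven/driver: worm 49/4 = 12.25, gear mesh 43/112 = 0.38393, belt 99/219 = 0.45205, gear mesh 24/17 = 1.4118.
Overall: 12.25 × 0.38393 × 0.45205 × 1.4118 = 3.0015.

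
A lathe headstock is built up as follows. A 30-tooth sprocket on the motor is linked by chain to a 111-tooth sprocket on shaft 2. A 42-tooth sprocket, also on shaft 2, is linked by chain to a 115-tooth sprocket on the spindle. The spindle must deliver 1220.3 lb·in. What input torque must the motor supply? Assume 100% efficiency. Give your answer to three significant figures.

120 lb·in

Overall ratio R = 3.7 × 2.7381 = 10.131.
Input torque = output torque / R = 1220.3 / 10.131 = 120.45 lb·in.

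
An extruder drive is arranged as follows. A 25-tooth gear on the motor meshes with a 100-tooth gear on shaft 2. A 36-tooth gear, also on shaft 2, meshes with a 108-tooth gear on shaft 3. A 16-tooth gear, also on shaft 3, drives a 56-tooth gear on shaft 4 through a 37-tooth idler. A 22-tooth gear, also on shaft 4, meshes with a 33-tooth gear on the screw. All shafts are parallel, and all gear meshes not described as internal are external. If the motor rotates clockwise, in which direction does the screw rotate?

counterclockwise

the motor → shaft 2: external mesh, 1 reversal → CCW.
shaft 2 → shaft 3: external mesh, 1 reversal → CW.
shaft 3 → shaft 4: driver → idler → driven is 2 external meshes, 2 reversals → CW.
shaft 4 → the screw: external mesh, 1 reversal → CCW.
5 reversals in total — an odd number — so the screw turns opposite to the motor.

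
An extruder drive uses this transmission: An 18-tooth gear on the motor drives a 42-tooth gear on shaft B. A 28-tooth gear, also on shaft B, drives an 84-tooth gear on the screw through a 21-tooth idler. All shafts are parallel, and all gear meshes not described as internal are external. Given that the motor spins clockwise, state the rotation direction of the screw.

the motor → shaft B: external mesh, 1 reversal → CCW.
shaft B → the screw: driver → idler → driven is 2 external meshes, 2 reversals → CCW.
3 reversals in total — an odd number — so the screw turns opposite to the motor.

counterclockwise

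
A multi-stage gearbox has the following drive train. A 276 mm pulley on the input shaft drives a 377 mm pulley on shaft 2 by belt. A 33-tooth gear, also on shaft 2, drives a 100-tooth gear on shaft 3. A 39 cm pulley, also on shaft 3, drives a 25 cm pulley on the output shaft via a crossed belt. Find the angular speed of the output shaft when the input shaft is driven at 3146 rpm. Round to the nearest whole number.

Belt: ratio = 377/276 = 1.3659, so shaft 2 turns at 3146 / 1.3659 = 2303.2 rpm.
Gear mesh: ratio = 100/33 = 3.0303, so shaft 3 turns at 2303.2 / 3.0303 = 760.05 rpm.
Belt: ratio = 25/39 = 0.64103, so the output shaft turns at 760.05 / 0.64103 = 1185.7 rpm.

1186 rpm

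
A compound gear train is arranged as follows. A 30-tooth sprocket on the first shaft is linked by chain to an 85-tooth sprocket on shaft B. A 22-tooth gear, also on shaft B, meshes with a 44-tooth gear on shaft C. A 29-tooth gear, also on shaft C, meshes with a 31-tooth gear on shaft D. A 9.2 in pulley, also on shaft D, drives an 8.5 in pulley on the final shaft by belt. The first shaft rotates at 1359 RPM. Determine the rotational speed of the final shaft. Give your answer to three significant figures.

243 RPM

chain 85/30 = 2.8333 → 1359/2.8333 = 479.65 RPM
gear mesh 44/22 = 2 → 479.65/2 = 239.82 RPM
gear mesh 31/29 = 1.069 → 239.82/1.069 = 224.35 RPM
belt 8.5/9.2 = 0.92391 → 224.35/0.92391 = 242.83 RPM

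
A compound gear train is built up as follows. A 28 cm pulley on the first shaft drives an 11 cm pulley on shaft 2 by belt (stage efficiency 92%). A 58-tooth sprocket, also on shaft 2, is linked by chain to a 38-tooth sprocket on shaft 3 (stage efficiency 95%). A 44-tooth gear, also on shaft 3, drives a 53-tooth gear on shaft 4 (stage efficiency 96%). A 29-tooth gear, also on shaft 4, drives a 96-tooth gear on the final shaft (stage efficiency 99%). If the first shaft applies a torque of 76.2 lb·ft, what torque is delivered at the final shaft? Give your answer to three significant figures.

belt 11/28 = 0.39286 → τ = 76.2·0.39286·0.92 = 27.541 lb·ft
chain 38/58 = 0.65517 → τ = 27.541·0.65517·0.95 = 17.142 lb·ft
gear mesh 53/44 = 1.2045 → τ = 17.142·1.2045·0.96 = 19.822 lb·ft
gear mesh 96/29 = 3.3103 → τ = 19.822·3.3103·0.99 = 64.962 lb·ft

65.0 lb·ft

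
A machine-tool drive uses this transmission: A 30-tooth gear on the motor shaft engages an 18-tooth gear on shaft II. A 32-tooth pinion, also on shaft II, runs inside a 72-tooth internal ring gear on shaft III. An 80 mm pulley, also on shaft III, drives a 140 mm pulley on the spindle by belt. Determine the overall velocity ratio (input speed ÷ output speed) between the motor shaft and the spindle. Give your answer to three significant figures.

Each stage contributes driven/driver: gear mesh 18/30 = 0.6, internal gear 72/32 = 2.25, belt 140/80 = 1.75.
Overall: 0.6 × 2.25 × 1.75 = 2.3625.

2.36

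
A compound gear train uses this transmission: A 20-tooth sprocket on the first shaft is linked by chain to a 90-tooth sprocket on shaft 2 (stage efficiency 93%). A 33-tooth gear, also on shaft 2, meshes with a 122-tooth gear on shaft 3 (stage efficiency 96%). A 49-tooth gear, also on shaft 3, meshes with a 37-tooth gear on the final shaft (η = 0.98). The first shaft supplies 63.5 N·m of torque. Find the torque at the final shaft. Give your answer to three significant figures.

698 N·m

Chain: ratio = 90/20 = 4.5; torque at shaft 2 = 63.5 × 4.5 × 0.93 = 265.75 N·m.
Gear mesh: ratio = 122/33 = 3.697; torque at shaft 3 = 265.75 × 3.697 × 0.96 = 943.16 N·m.
Gear mesh: ratio = 37/49 = 0.7551; torque at the final shaft = 943.16 × 0.7551 × 0.98 = 697.94 N·m.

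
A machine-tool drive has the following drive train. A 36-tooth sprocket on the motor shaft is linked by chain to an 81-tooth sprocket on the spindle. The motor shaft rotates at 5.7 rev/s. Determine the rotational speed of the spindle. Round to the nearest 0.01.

2.53 rev/s

the motor shaft → the spindle (chain, 81/36): 5.7 ÷ 2.25 = 2.5333 rev/s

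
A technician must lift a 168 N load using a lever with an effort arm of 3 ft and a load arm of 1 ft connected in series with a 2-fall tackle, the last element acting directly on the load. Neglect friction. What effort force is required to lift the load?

28 N

Lever MA = effort arm / load arm = 3/1 = 3.
Block-and-tackle MA = number of supporting rope parts = 2.
Combined ideal MA = 3 × 2 = 6.
Effort = load / MA = 168 / 6 = 28 N.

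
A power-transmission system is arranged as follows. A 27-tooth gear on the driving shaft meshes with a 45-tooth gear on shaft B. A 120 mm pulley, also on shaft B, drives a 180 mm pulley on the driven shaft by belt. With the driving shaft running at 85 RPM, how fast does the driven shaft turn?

gear mesh 45/27 = 1.6667 → 85/1.6667 = 51 RPM
belt 180/120 = 1.5 → 51/1.5 = 34 RPM

34 RPM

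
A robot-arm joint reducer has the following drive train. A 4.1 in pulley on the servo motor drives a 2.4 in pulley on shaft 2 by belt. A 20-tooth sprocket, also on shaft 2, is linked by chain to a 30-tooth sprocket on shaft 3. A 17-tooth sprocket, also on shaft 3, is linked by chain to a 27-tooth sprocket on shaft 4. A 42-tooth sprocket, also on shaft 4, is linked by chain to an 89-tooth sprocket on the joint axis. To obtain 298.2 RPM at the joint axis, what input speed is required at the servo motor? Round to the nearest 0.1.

881.2 RPM

Overall ratio R = 0.58537 × 1.5 × 1.5882 × 2.119 = 2.9551.
Required input speed = output speed × R = 298.2 × 2.9551 = 881.21 RPM.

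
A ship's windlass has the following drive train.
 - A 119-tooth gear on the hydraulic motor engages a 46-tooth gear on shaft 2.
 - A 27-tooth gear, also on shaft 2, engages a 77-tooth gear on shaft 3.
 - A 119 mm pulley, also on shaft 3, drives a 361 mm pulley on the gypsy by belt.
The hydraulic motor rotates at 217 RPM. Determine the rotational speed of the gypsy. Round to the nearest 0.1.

gear mesh 46/119 = 0.38655 → 217/0.38655 = 561.37 RPM
gear mesh 77/27 = 2.8519 → 561.37/2.8519 = 196.84 RPM
belt 361/119 = 3.0336 → 196.84/3.0336 = 64.888 RPM

64.9 RPM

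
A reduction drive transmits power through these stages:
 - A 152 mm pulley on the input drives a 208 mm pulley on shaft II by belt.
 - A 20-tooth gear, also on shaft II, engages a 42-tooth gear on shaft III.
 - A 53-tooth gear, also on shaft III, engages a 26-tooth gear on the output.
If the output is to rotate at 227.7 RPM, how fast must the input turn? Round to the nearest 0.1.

321.0 RPM

Overall ratio R = 1.3684 × 2.1 × 0.49057 = 1.4097.
Required input speed = output speed × R = 227.7 × 1.4097 = 321 RPM.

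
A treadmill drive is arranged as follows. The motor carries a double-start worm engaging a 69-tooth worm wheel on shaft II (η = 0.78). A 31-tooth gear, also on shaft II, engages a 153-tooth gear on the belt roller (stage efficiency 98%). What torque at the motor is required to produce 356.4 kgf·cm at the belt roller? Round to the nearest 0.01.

Overall ratio R = 34.5 × 4.9355 = 170.27; overall efficiency η = 0.78 × 0.98 = 0.7644.
Input torque = output torque / (R × η) = 356.4 / (170.27 × 0.7644) = 2.7382 kgf·cm.

2.74 kgf·cm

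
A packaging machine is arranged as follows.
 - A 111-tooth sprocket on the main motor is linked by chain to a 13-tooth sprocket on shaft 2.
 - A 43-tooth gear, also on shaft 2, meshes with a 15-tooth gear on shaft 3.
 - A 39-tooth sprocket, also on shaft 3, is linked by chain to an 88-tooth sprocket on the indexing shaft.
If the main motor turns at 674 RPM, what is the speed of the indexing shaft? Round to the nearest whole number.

7311 RPM

Chain: ratio = 13/111 = 0.11712, so shaft 2 turns at 674 / 0.11712 = 5754.9 RPM.
Gear mesh: ratio = 15/43 = 0.34884, so shaft 3 turns at 5754.9 / 0.34884 = 16497 RPM.
Chain: ratio = 88/39 = 2.2564, so the indexing shaft turns at 16497 / 2.2564 = 7311.4 RPM.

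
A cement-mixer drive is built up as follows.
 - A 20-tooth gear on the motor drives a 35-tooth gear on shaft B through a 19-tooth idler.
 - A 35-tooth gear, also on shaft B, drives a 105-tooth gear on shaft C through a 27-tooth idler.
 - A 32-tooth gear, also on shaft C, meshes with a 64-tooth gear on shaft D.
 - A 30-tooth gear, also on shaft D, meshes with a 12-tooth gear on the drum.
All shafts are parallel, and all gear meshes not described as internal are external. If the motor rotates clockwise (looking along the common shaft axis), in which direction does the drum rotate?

clockwise

the motor → shaft B: driver → idler → driven is 2 external meshes, 2 reversals → CW.
shaft B → shaft C: driver → idler → driven is 2 external meshes, 2 reversals → CW.
shaft C → shaft D: external mesh, 1 reversal → CCW.
shaft D → the drum: external mesh, 1 reversal → CW.
6 reversals in total — an even number — so the drum turns the same way as the motor.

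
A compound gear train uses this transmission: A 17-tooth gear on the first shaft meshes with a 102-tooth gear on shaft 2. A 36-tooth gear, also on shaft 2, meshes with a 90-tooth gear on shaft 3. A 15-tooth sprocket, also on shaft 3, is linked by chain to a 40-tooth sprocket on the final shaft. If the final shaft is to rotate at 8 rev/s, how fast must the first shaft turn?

Overall ratio R = 6 × 2.5 × 2.6667 = 40.
Required input speed = output speed × R = 8 × 40 = 320 rev/s.

320 rev/s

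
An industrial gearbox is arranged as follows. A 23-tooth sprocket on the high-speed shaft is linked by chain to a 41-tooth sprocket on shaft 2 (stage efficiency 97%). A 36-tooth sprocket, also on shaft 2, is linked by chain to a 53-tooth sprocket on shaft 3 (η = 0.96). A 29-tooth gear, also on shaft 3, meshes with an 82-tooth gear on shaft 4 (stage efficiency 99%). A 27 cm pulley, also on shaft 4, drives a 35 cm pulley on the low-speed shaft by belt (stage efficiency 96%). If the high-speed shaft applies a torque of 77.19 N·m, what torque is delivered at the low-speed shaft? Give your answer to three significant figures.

657 N·m

Chain: ratio = 41/23 = 1.7826; torque at shaft 2 = 77.19 × 1.7826 × 0.97 = 133.47 N·m.
Chain: ratio = 53/36 = 1.4722; torque at shaft 3 = 133.47 × 1.4722 × 0.96 = 188.64 N·m.
Gear mesh: ratio = 82/29 = 2.8276; torque at shaft 4 = 188.64 × 2.8276 × 0.99 = 528.06 N·m.
Belt: ratio = 35/27 = 1.2963; torque at the low-speed shaft = 528.06 × 1.2963 × 0.96 = 657.14 N·m.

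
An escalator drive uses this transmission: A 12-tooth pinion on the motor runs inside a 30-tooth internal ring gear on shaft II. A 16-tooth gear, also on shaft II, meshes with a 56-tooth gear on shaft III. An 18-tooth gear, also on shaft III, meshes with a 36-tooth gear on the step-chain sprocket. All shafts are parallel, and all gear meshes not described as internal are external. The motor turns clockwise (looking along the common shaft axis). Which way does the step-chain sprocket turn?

the motor → shaft II: internal mesh, same direction → CW.
shaft II → shaft III: external mesh, 1 reversal → CCW.
shaft III → the step-chain sprocket: external mesh, 1 reversal → CW.
2 reversals in total — an even number — so the step-chain sprocket turns the same way as the motor.

clockwise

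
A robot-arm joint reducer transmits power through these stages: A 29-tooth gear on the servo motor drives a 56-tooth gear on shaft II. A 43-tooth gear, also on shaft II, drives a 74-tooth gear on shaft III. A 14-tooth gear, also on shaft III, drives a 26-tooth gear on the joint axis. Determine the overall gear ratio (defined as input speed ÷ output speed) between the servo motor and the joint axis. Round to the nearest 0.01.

Each stage contributes driven/driver: gear mesh 56/29 = 1.931, gear mesh 74/43 = 1.7209, gear mesh 26/14 = 1.8571.
Overall: 1.931 × 1.7209 × 1.8571 = 6.1716.

6.17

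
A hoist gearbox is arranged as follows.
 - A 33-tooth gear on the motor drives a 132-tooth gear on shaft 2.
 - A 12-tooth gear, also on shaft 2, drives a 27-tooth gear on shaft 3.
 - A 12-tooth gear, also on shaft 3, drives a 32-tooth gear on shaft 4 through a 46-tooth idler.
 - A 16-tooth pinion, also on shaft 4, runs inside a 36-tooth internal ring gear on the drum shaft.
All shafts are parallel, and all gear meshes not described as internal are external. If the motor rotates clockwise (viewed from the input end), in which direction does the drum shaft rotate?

clockwise

the motor → shaft 2: external mesh, 1 reversal → CCW.
shaft 2 → shaft 3: external mesh, 1 reversal → CW.
shaft 3 → shaft 4: driver → idler → driven is 2 external meshes, 2 reversals → CW.
shaft 4 → the drum shaft: internal mesh, same direction → CW.
4 reversals in total — an even number — so the drum shaft turns the same way as the motor.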